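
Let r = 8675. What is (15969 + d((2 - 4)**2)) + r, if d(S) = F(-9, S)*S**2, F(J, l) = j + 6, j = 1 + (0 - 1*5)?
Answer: 24676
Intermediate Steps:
j = -4 (j = 1 + (0 - 5) = 1 - 5 = -4)
F(J, l) = 2 (F(J, l) = -4 + 6 = 2)
d(S) = 2*S**2
(15969 + d((2 - 4)**2)) + r = (15969 + 2*((2 - 4)**2)**2) + 8675 = (15969 + 2*((-2)**2)**2) + 8675 = (15969 + 2*4**2) + 8675 = (15969 + 2*16) + 8675 = (15969 + 32) + 8675 = 16001 + 8675 = 24676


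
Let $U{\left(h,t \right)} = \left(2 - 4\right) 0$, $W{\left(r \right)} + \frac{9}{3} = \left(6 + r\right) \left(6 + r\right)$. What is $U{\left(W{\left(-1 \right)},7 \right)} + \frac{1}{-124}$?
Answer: $- \frac{1}{124} \approx -0.0080645$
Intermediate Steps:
$W{\left(r \right)} = -3 + \left(6 + r\right)^{2}$ ($W{\left(r \right)} = -3 + \left(6 + r\right) \left(6 + r\right) = -3 + \left(6 + r\right)^{2}$)
$U{\left(h,t \right)} = 0$ ($U{\left(h,t \right)} = \left(-2\right) 0 = 0$)
$U{\left(W{\left(-1 \right)},7 \right)} + \frac{1}{-124} = 0 + \frac{1}{-124} = 0 - \frac{1}{124} = - \frac{1}{124}$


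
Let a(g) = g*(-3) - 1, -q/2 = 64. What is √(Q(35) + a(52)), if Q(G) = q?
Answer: I*√285 ≈ 16.882*I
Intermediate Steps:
q = -128 (q = -2*64 = -128)
a(g) = -1 - 3*g (a(g) = -3*g - 1 = -1 - 3*g)
Q(G) = -128
√(Q(35) + a(52)) = √(-128 + (-1 - 3*52)) = √(-128 + (-1 - 156)) = √(-128 - 157) = √(-285) = I*√285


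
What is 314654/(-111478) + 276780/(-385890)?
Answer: -2537945215/716970757 ≈ -3.5398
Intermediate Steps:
314654/(-111478) + 276780/(-385890) = 314654*(-1/111478) + 276780*(-1/385890) = -157327/55739 - 9226/12863 = -2537945215/716970757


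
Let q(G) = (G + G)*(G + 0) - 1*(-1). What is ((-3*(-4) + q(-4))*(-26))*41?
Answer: -47970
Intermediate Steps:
q(G) = 1 + 2*G**2 (q(G) = (2*G)*G + 1 = 2*G**2 + 1 = 1 + 2*G**2)
((-3*(-4) + q(-4))*(-26))*41 = ((-3*(-4) + (1 + 2*(-4)**2))*(-26))*41 = ((12 + (1 + 2*16))*(-26))*41 = ((12 + (1 + 32))*(-26))*41 = ((12 + 33)*(-26))*41 = (45*(-26))*41 = -1170*41 = -47970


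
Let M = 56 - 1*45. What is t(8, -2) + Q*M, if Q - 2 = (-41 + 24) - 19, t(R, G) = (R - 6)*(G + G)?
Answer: -382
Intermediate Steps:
t(R, G) = 2*G*(-6 + R) (t(R, G) = (-6 + R)*(2*G) = 2*G*(-6 + R))
M = 11 (M = 56 - 45 = 11)
Q = -34 (Q = 2 + ((-41 + 24) - 19) = 2 + (-17 - 19) = 2 - 36 = -34)
t(8, -2) + Q*M = 2*(-2)*(-6 + 8) - 34*11 = 2*(-2)*2 - 374 = -8 - 374 = -382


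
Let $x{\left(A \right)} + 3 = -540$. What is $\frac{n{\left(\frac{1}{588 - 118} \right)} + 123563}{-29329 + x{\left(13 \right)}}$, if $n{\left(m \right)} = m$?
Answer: $- \frac{58074611}{14039840} \approx -4.1364$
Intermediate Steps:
$x{\left(A \right)} = -543$ ($x{\left(A \right)} = -3 - 540 = -543$)
$\frac{n{\left(\frac{1}{588 - 118} \right)} + 123563}{-29329 + x{\left(13 \right)}} = \frac{\frac{1}{588 - 118} + 123563}{-29329 - 543} = \frac{\frac{1}{470} + 123563}{-29872} = \left(\frac{1}{470} + 123563\right) \left(- \frac{1}{29872}\right) = \frac{58074611}{470} \left(- \frac{1}{29872}\right) = - \frac{58074611}{14039840}$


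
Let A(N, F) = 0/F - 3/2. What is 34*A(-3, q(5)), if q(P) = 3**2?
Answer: -51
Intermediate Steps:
q(P) = 9
A(N, F) = -3/2 (A(N, F) = 0 - 3*1/2 = 0 - 3/2 = -3/2)
34*A(-3, q(5)) = 34*(-3/2) = -51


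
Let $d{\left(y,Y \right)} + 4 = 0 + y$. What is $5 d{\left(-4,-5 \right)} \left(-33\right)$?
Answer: $1320$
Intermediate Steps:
$d{\left(y,Y \right)} = -4 + y$ ($d{\left(y,Y \right)} = -4 + \left(0 + y\right) = -4 + y$)
$5 d{\left(-4,-5 \right)} \left(-33\right) = 5 \left(-4 - 4\right) \left(-33\right) = 5 \left(-8\right) \left(-33\right) = \left(-40\right) \left(-33\right) = 1320$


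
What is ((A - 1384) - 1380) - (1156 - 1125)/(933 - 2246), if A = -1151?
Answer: -5140364/1313 ≈ -3915.0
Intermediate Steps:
((A - 1384) - 1380) - (1156 - 1125)/(933 - 2246) = ((-1151 - 1384) - 1380) - (1156 - 1125)/(933 - 2246) = (-2535 - 1380) - 31/(-1313) = -3915 - 31*(-1)/1313 = -3915 - 1*(-31/1313) = -3915 + 31/1313 = -5140364/1313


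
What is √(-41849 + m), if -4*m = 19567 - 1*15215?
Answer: I*√42937 ≈ 207.21*I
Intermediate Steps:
m = -1088 (m = -(19567 - 1*15215)/4 = -(19567 - 15215)/4 = -¼*4352 = -1088)
√(-41849 + m) = √(-41849 - 1088) = √(-42937) = I*√42937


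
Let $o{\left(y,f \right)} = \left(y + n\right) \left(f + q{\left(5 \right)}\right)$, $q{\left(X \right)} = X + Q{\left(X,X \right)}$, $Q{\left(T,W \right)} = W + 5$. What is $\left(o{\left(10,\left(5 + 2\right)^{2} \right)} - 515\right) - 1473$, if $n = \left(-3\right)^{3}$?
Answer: $-3076$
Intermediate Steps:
$Q{\left(T,W \right)} = 5 + W$
$q{\left(X \right)} = 5 + 2 X$ ($q{\left(X \right)} = X + \left(5 + X\right) = 5 + 2 X$)
$n = -27$
$o{\left(y,f \right)} = \left(-27 + y\right) \left(15 + f\right)$ ($o{\left(y,f \right)} = \left(y - 27\right) \left(f + \left(5 + 2 \cdot 5\right)\right) = \left(-27 + y\right) \left(f + \left(5 + 10\right)\right) = \left(-27 + y\right) \left(f + 15\right) = \left(-27 + y\right) \left(15 + f\right)$)
$\left(o{\left(10,\left(5 + 2\right)^{2} \right)} - 515\right) - 1473 = \left(\left(-405 - 27 \left(5 + 2\right)^{2} + 15 \cdot 10 + \left(5 + 2\right)^{2} \cdot 10\right) - 515\right) - 1473 = \left(\left(-405 - 27 \cdot 7^{2} + 150 + 7^{2} \cdot 10\right) - 515\right) - 1473 = \left(\left(-405 - 1323 + 150 + 49 \cdot 10\right) - 515\right) - 1473 = \left(\left(-405 - 1323 + 150 + 490\right) - 515\right) - 1473 = \left(-1088 - 515\right) - 1473 = -1603 - 1473 = -3076$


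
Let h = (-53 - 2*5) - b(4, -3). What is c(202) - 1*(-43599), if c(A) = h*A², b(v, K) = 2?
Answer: -2608661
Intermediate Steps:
h = -65 (h = (-53 - 2*5) - 1*2 = (-53 - 1*10) - 2 = (-53 - 10) - 2 = -63 - 2 = -65)
c(A) = -65*A²
c(202) - 1*(-43599) = -65*202² - 1*(-43599) = -65*40804 + 43599 = -2652260 + 43599 = -2608661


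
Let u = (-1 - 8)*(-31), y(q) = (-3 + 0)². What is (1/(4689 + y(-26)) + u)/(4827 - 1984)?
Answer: 1310743/13356414 ≈ 0.098136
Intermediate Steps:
y(q) = 9 (y(q) = (-3)² = 9)
u = 279 (u = -9*(-31) = 279)
(1/(4689 + y(-26)) + u)/(4827 - 1984) = (1/(4689 + 9) + 279)/(4827 - 1984) = (1/4698 + 279)/2843 = (1/4698 + 279)*(1/2843) = (1310743/4698)*(1/2843) = 1310743/13356414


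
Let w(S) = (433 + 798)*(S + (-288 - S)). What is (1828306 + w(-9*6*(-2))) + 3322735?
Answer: 4796513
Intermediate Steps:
w(S) = -354528 (w(S) = 1231*(-288) = -354528)
(1828306 + w(-9*6*(-2))) + 3322735 = (1828306 - 354528) + 3322735 = 1473778 + 3322735 = 4796513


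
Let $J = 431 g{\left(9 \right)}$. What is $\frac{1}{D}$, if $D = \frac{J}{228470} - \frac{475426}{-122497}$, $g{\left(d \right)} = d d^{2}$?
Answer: $\frac{27986889590}{147109013123} \approx 0.19025$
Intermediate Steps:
$g{\left(d \right)} = d^{3}$
$J = 314199$ ($J = 431 \cdot 9^{3} = 431 \cdot 729 = 314199$)
$D = \frac{147109013123}{27986889590}$ ($D = \frac{314199}{228470} - \frac{475426}{-122497} = 314199 \cdot \frac{1}{228470} - - \frac{475426}{122497} = \frac{314199}{228470} + \frac{475426}{122497} = \frac{147109013123}{27986889590} \approx 5.2564$)
$\frac{1}{D} = \frac{1}{\frac{147109013123}{27986889590}} = \frac{27986889590}{147109013123}$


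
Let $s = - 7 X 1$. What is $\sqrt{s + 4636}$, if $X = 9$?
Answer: $\sqrt{4573} \approx 67.624$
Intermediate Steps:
$s = -63$ ($s = \left(-7\right) 9 \cdot 1 = \left(-63\right) 1 = -63$)
$\sqrt{s + 4636} = \sqrt{-63 + 4636} = \sqrt{4573}$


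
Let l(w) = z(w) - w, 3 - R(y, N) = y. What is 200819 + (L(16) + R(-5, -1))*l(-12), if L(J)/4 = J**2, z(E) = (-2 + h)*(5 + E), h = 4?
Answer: 198755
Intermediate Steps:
z(E) = 10 + 2*E (z(E) = (-2 + 4)*(5 + E) = 2*(5 + E) = 10 + 2*E)
R(y, N) = 3 - y
l(w) = 10 + w (l(w) = (10 + 2*w) - w = 10 + w)
L(J) = 4*J**2
200819 + (L(16) + R(-5, -1))*l(-12) = 200819 + (4*16**2 + (3 - 1*(-5)))*(10 - 12) = 200819 + (4*256 + (3 + 5))*(-2) = 200819 + (1024 + 8)*(-2) = 200819 + 1032*(-2) = 200819 - 2064 = 198755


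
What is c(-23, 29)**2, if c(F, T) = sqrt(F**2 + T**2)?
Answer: 1370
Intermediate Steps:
c(-23, 29)**2 = (sqrt((-23)**2 + 29**2))**2 = (sqrt(529 + 841))**2 = (sqrt(1370))**2 = 1370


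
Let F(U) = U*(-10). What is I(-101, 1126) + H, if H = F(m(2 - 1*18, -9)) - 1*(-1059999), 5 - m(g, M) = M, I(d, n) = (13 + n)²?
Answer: 2357180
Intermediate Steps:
m(g, M) = 5 - M
F(U) = -10*U
H = 1059859 (H = -10*(5 - 1*(-9)) - 1*(-1059999) = -10*(5 + 9) + 1059999 = -10*14 + 1059999 = -140 + 1059999 = 1059859)
I(-101, 1126) + H = (13 + 1126)² + 1059859 = 1139² + 1059859 = 1297321 + 1059859 = 2357180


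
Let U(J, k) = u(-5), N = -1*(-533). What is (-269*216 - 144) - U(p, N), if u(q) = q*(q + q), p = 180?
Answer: -58298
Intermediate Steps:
N = 533
u(q) = 2*q**2 (u(q) = q*(2*q) = 2*q**2)
U(J, k) = 50 (U(J, k) = 2*(-5)**2 = 2*25 = 50)
(-269*216 - 144) - U(p, N) = (-269*216 - 144) - 1*50 = (-58104 - 144) - 50 = -58248 - 50 = -58298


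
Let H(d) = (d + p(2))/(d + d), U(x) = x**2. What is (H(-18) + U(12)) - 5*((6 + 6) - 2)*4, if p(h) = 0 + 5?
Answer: -2003/36 ≈ -55.639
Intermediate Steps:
p(h) = 5
H(d) = (5 + d)/(2*d) (H(d) = (d + 5)/(d + d) = (5 + d)/((2*d)) = (5 + d)*(1/(2*d)) = (5 + d)/(2*d))
(H(-18) + U(12)) - 5*((6 + 6) - 2)*4 = ((1/2)*(5 - 18)/(-18) + 12**2) - 5*((6 + 6) - 2)*4 = ((1/2)*(-1/18)*(-13) + 144) - 5*(12 - 2)*4 = (13/36 + 144) - 5*10*4 = 5197/36 - 50*4 = 5197/36 - 200 = -2003/36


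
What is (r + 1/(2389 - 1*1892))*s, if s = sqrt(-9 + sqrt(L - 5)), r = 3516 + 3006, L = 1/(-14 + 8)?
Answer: 3241435*sqrt(-324 + 6*I*sqrt(186))/2982 ≈ 2451.6 + 19719.0*I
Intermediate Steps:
L = -1/6 (L = 1/(-6) = -1/6 ≈ -0.16667)
r = 6522
s = sqrt(-9 + I*sqrt(186)/6) (s = sqrt(-9 + sqrt(-1/6 - 5)) = sqrt(-9 + sqrt(-31/6)) = sqrt(-9 + I*sqrt(186)/6) ≈ 0.3759 + 3.0235*I)
(r + 1/(2389 - 1*1892))*s = (6522 + 1/(2389 - 1*1892))*(sqrt(-324 + 6*I*sqrt(186))/6) = (6522 + 1/(2389 - 1892))*(sqrt(-324 + 6*I*sqrt(186))/6) = (6522 + 1/497)*(sqrt(-324 + 6*I*sqrt(186))/6) = 3241435*(sqrt(-324 + 6*I*sqrt(186))/6)/497 = 3241435*sqrt(-324 + 6*I*sqrt(186))/2982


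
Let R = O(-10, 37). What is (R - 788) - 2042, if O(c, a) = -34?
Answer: -2864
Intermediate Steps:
R = -34
(R - 788) - 2042 = (-34 - 788) - 2042 = -822 - 2042 = -2864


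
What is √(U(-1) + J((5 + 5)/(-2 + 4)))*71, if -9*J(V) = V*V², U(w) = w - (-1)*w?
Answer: 71*I*√143/3 ≈ 283.01*I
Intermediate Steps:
U(w) = 2*w (U(w) = w + w = 2*w)
J(V) = -V³/9 (J(V) = -V*V²/9 = -V³/9)
√(U(-1) + J((5 + 5)/(-2 + 4)))*71 = √(2*(-1) - (5 + 5)³/(-2 + 4)³/9)*71 = √(-2 - (10/2)³/9)*71 = √(-2 - (10*(½))³/9)*71 = √(-2 - ⅑*5³)*71 = √(-2 - ⅑*125)*71 = √(-2 - 125/9)*71 = √(-143/9)*71 = (I*√143/3)*71 = 71*I*√143/3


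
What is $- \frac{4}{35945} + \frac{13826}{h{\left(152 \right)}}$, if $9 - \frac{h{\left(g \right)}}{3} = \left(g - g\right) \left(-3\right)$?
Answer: $\frac{496975462}{970515} \approx 512.07$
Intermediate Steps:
$h{\left(g \right)} = 27$ ($h{\left(g \right)} = 27 - 3 \left(g - g\right) \left(-3\right) = 27 - 3 \cdot 0 \left(-3\right) = 27 - 0 = 27 + 0 = 27$)
$- \frac{4}{35945} + \frac{13826}{h{\left(152 \right)}} = - \frac{4}{35945} + \frac{13826}{27} = \frac{496975462}{970515}$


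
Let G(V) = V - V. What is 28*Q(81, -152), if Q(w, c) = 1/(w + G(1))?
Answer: 28/81 ≈ 0.34568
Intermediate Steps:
G(V) = 0
Q(w, c) = 1/w (Q(w, c) = 1/(w + 0) = 1/w)
28*Q(81, -152) = 28/81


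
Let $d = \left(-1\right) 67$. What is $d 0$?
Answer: $0$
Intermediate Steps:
$d = -67$
$d 0 = \left(-67\right) 0 = 0$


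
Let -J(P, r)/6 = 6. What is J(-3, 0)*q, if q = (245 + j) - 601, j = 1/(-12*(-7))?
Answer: 89709/7 ≈ 12816.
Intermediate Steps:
j = 1/84 ≈ 0.011905
J(P, r) = -36 (J(P, r) = -6*6 = -36)
q = -29903/84 (q = (245 + 1/84) - 601 = 20581/84 - 601 = -29903/84 ≈ -355.99)
J(-3, 0)*q = -36*(-29903/84) = 89709/7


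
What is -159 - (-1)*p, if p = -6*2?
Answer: -171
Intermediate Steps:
p = -12
-159 - (-1)*p = -159 - (-1)*(-12) = -159 - 1*12 = -159 - 12 = -171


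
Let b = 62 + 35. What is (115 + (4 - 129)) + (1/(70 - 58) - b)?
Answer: -1283/12 ≈ -106.92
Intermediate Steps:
b = 97
(115 + (4 - 129)) + (1/(70 - 58) - b) = (115 + (4 - 129)) + (1/(70 - 58) - 1*97) = (115 - 125) + (1/12 - 97) = -10 + (1/12 - 97) = -10 - 1163/12 = -1283/12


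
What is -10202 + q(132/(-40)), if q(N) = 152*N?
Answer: -53518/5 ≈ -10704.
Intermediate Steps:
-10202 + q(132/(-40)) = -10202 + 152*(132/(-40)) = -10202 + 152*(132*(-1/40)) = -10202 + 152*(-33/10) = -10202 - 2508/5 = -53518/5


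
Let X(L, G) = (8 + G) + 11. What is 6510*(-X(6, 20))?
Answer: -253890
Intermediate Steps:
X(L, G) = 19 + G
6510*(-X(6, 20)) = 6510*(-(19 + 20)) = 6510*(-1*39) = 6510*(-39) = -253890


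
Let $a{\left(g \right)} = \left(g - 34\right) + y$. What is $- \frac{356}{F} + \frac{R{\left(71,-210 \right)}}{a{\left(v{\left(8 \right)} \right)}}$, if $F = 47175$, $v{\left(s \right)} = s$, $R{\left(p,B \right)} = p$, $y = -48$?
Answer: $- \frac{91237}{94350} \approx -0.96701$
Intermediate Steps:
$a{\left(g \right)} = -82 + g$ ($a{\left(g \right)} = \left(g - 34\right) - 48 = \left(-34 + g\right) - 48 = -82 + g$)
$- \frac{356}{F} + \frac{R{\left(71,-210 \right)}}{a{\left(v{\left(8 \right)} \right)}} = - \frac{356}{47175} + \frac{71}{-82 + 8} = \left(-356\right) \frac{1}{47175} + \frac{71}{-74} = - \frac{356}{47175} + 71 \left(- \frac{1}{74}\right) = - \frac{356}{47175} - \frac{71}{74} = - \frac{91237}{94350}$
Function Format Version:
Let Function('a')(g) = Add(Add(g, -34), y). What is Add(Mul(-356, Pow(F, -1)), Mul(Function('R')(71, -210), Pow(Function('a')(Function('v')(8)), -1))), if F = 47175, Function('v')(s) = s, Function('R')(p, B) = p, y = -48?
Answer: Rational(-91237, 94350) ≈ -0.96701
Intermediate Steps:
Function('a')(g) = Add(-82, g) (Function('a')(g) = Add(Add(g, -34), -48) = Add(Add(-34, g), -48) = Add(-82, g))
Add(Mul(-356, Pow(F, -1)), Mul(Function('R')(71, -210), Pow(Function('a')(Function('v')(8)), -1))) = Add(Mul(-356, Pow(47175, -1)), Mul(71, Pow(Add(-82, 8), -1))) = Add(Mul(-356, Rational(1, 47175)), Mul(71, Pow(-74, -1))) = Add(Rational(-356, 47175), Mul(71, Rational(-1, 74))) = Add(Rational(-356, 47175), Rational(-71, 74)) = Rational(-91237, 94350)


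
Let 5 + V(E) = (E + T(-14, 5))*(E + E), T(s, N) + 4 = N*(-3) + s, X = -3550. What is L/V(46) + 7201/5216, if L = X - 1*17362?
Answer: -100500601/6212256 ≈ -16.178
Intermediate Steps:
L = -20912 (L = -3550 - 1*17362 = -3550 - 17362 = -20912)
T(s, N) = -4 + s - 3*N (T(s, N) = -4 + (N*(-3) + s) = -4 + (-3*N + s) = -4 + (s - 3*N) = -4 + s - 3*N)
V(E) = -5 + 2*E*(-33 + E) (V(E) = -5 + (E + (-4 - 14 - 3*5))*(E + E) = -5 + (E + (-4 - 14 - 15))*(2*E) = -5 + (E - 33)*(2*E) = -5 + (-33 + E)*(2*E) = -5 + 2*E*(-33 + E))
L/V(46) + 7201/5216 = -20912/(-5 - 66*46 + 2*46²) + 7201/5216 = -20912/(-5 - 3036 + 2*2116) + 7201*(1/5216) = -20912/(-5 - 3036 + 4232) + 7201/5216 = -20912/1191 + 7201/5216 = -100500601/6212256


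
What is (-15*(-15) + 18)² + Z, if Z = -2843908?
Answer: -2784859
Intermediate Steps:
(-15*(-15) + 18)² + Z = (-15*(-15) + 18)² - 2843908 = (225 + 18)² - 2843908 = 243² - 2843908 = 59049 - 2843908 = -2784859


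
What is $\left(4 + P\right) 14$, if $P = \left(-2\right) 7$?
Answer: $-140$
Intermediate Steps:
$P = -14$
$\left(4 + P\right) 14 = \left(4 - 14\right) 14 = \left(-10\right) 14 = -140$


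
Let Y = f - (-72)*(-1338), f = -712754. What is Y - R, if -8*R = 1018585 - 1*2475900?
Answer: -7930035/8 ≈ -9.9125e+5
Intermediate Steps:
R = 1457315/8 (R = -(1018585 - 1*2475900)/8 = -(1018585 - 2475900)/8 = -1/8*(-1457315) = 1457315/8 ≈ 1.8216e+5)
Y = -809090 (Y = -712754 - (-72)*(-1338) = -712754 - 1*96336 = -712754 - 96336 = -809090)
Y - R = -809090 - 1*1457315/8 = -809090 - 1457315/8 = -7930035/8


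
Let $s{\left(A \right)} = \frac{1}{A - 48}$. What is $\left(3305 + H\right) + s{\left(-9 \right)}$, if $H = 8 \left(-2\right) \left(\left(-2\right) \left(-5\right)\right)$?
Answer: $\frac{179264}{57} \approx 3145.0$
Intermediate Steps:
$H = -160$ ($H = \left(-16\right) 10 = -160$)
$s{\left(A \right)} = \frac{1}{-48 + A}$
$\left(3305 + H\right) + s{\left(-9 \right)} = \left(3305 - 160\right) + \frac{1}{-48 - 9} = 3145 + \frac{1}{-57} = 3145 - \frac{1}{57} = \frac{179264}{57}$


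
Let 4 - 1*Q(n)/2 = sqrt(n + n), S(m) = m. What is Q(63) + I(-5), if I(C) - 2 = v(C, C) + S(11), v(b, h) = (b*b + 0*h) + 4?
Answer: 50 - 6*sqrt(14) ≈ 27.550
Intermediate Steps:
v(b, h) = 4 + b**2 (v(b, h) = (b**2 + 0) + 4 = b**2 + 4 = 4 + b**2)
Q(n) = 8 - 2*sqrt(2)*sqrt(n) (Q(n) = 8 - 2*sqrt(n + n) = 8 - 2*sqrt(2)*sqrt(n))
I(C) = 17 + C**2 (I(C) = 2 + ((4 + C**2) + 11) = 2 + (15 + C**2) = 17 + C**2)
Q(63) + I(-5) = (8 - 2*sqrt(2)*sqrt(63)) + (17 + (-5)**2) = (8 - 2*sqrt(2)*3*sqrt(7)) + (17 + 25) = (8 - 6*sqrt(14)) + 42 = 50 - 6*sqrt(14)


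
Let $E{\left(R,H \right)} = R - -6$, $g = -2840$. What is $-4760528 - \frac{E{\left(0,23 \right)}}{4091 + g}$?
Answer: $- \frac{1985140178}{417} \approx -4.7605 \cdot 10^{6}$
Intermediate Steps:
$E{\left(R,H \right)} = 6 + R$ ($E{\left(R,H \right)} = R + 6 = 6 + R$)
$-4760528 - \frac{E{\left(0,23 \right)}}{4091 + g} = -4760528 - \frac{6 + 0}{4091 - 2840} = -4760528 - \frac{1}{1251} \cdot 6 = -4760528 - \frac{2}{417} = - \frac{1985140178}{417}$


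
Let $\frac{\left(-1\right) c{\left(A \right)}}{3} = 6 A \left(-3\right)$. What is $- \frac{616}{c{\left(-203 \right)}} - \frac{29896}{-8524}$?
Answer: $\frac{5945906}{1668573} \approx 3.5635$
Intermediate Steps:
$c{\left(A \right)} = 54 A$ ($c{\left(A \right)} = - 3 \cdot 6 A \left(-3\right) = - 3 \left(- 18 A\right) = 54 A$)
$- \frac{616}{c{\left(-203 \right)}} - \frac{29896}{-8524} = - \frac{616}{54 \left(-203\right)} - \frac{29896}{-8524} = - \frac{616}{-10962} - - \frac{7474}{2131} = \left(-616\right) \left(- \frac{1}{10962}\right) + \frac{7474}{2131} = \frac{44}{783} + \frac{7474}{2131} = \frac{5945906}{1668573}$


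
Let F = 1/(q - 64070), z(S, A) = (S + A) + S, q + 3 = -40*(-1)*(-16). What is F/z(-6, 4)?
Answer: 1/517704 ≈ 1.9316e-6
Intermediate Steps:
q = -643 (q = -3 - 40*(-1)*(-16) = -3 + 40*(-16) = -3 - 640 = -643)
z(S, A) = A + 2*S (z(S, A) = (A + S) + S = A + 2*S)
F = -1/64713 (F = 1/(-643 - 64070) = 1/(-64713) = -1/64713 ≈ -1.5453e-5)
F/z(-6, 4) = -1/(64713*(4 + 2*(-6))) = -1/(64713*(4 - 12)) = -1/64713/(-8) = -1/64713*(-⅛) = 1/517704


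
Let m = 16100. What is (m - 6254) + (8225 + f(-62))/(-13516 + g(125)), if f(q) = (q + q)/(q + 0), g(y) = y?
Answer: 131839559/13391 ≈ 9845.4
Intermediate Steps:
f(q) = 2 (f(q) = (2*q)/q = 2)
(m - 6254) + (8225 + f(-62))/(-13516 + g(125)) = (16100 - 6254) + (8225 + 2)/(-13516 + 125) = 9846 + 8227/(-13391) = 9846 + 8227*(-1/13391) = 9846 - 8227/13391 = 131839559/13391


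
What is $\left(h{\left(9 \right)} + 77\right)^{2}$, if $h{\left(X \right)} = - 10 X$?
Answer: $169$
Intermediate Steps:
$\left(h{\left(9 \right)} + 77\right)^{2} = \left(\left(-10\right) 9 + 77\right)^{2} = \left(-90 + 77\right)^{2} = \left(-13\right)^{2} = 169$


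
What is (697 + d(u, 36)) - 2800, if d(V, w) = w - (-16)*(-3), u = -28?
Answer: -2115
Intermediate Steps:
d(V, w) = -48 + w (d(V, w) = w - 4*12 = w - 48 = -48 + w)
(697 + d(u, 36)) - 2800 = (697 + (-48 + 36)) - 2800 = (697 - 12) - 2800 = 685 - 2800 = -2115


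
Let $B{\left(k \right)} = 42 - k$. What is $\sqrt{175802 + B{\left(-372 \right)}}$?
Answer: $2 \sqrt{44054} \approx 419.78$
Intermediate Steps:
$\sqrt{175802 + B{\left(-372 \right)}} = \sqrt{175802 + \left(42 - -372\right)} = \sqrt{175802 + \left(42 + 372\right)} = \sqrt{175802 + 414} = \sqrt{176216} = 2 \sqrt{44054}$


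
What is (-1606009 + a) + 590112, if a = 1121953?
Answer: 106056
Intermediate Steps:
(-1606009 + a) + 590112 = (-1606009 + 1121953) + 590112 = -484056 + 590112 = 106056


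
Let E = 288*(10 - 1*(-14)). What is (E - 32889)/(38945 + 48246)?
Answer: -25977/87191 ≈ -0.29793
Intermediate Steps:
E = 6912 (E = 288*(10 + 14) = 288*24 = 6912)
(E - 32889)/(38945 + 48246) = (6912 - 32889)/(38945 + 48246) = -25977/87191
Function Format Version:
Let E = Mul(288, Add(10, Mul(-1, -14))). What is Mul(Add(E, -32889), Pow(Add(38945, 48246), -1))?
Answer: Rational(-25977, 87191) ≈ -0.29793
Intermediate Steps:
E = 6912 (E = Mul(288, Add(10, 14)) = Mul(288, 24) = 6912)
Mul(Add(E, -32889), Pow(Add(38945, 48246), -1)) = Mul(Add(6912, -32889), Pow(Add(38945, 48246), -1)) = Mul(-25977, Pow(87191, -1)) = Mul(-25977, Rational(1, 87191)) = Rational(-25977, 87191)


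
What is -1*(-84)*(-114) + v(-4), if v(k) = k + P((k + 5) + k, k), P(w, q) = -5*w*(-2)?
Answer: -9610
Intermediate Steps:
P(w, q) = 10*w
v(k) = 50 + 21*k (v(k) = k + 10*((k + 5) + k) = k + 10*((5 + k) + k) = k + 10*(5 + 2*k) = k + (50 + 20*k) = 50 + 21*k)
-1*(-84)*(-114) + v(-4) = -1*(-84)*(-114) + (50 + 21*(-4)) = 84*(-114) + (50 - 84) = -9576 - 34 = -9610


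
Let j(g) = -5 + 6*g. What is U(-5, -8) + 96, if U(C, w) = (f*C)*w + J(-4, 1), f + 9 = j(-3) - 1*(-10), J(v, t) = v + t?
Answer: -787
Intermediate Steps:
J(v, t) = t + v
f = -22 (f = -9 + ((-5 + 6*(-3)) - 1*(-10)) = -9 + ((-5 - 18) + 10) = -9 + (-23 + 10) = -9 - 13 = -22)
U(C, w) = -3 - 22*C*w (U(C, w) = (-22*C)*w + (1 - 4) = -22*C*w - 3 = -3 - 22*C*w)
U(-5, -8) + 96 = (-3 - 22*(-5)*(-8)) + 96 = (-3 - 880) + 96 = -883 + 96 = -787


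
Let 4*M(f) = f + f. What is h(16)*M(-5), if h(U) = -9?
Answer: 45/2 ≈ 22.500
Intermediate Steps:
M(f) = f/2 (M(f) = (f + f)/4 = (2*f)/4 = f/2)
h(16)*M(-5) = -9*(-5)/2 = -9*(-5/2) = 45/2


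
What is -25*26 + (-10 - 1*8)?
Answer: -668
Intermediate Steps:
-25*26 + (-10 - 1*8) = -650 + (-10 - 8) = -650 - 18 = -668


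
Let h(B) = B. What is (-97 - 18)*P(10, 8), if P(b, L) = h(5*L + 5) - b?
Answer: -4025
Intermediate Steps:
P(b, L) = 5 - b + 5*L (P(b, L) = (5*L + 5) - b = (5 + 5*L) - b = 5 - b + 5*L)
(-97 - 18)*P(10, 8) = (-97 - 18)*(5 - 1*10 + 5*8) = -115*(5 - 10 + 40) = -115*35 = -4025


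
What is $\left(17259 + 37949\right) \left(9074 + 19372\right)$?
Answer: $1570446768$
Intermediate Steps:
$\left(17259 + 37949\right) \left(9074 + 19372\right) = 55208 \cdot 28446 = 1570446768$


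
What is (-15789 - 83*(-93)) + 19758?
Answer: 11688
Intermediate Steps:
(-15789 - 83*(-93)) + 19758 = (-15789 + 7719) + 19758 = -8070 + 19758 = 11688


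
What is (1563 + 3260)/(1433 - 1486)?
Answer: -91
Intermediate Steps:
(1563 + 3260)/(1433 - 1486) = 4823/(-53) = 4823*(-1/53) = -91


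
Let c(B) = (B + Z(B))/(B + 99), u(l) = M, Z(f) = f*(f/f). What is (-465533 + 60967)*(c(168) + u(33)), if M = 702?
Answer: -25321785940/89 ≈ -2.8451e+8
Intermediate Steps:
Z(f) = f (Z(f) = f*1 = f)
u(l) = 702
c(B) = 2*B/(99 + B) (c(B) = (B + B)/(B + 99) = (2*B)/(99 + B) = 2*B/(99 + B))
(-465533 + 60967)*(c(168) + u(33)) = (-465533 + 60967)*(2*168/(99 + 168) + 702) = -404566*(2*168/267 + 702) = -404566*(2*168*(1/267) + 702) = -404566*(112/89 + 702) = -404566*62590/89 = -25321785940/89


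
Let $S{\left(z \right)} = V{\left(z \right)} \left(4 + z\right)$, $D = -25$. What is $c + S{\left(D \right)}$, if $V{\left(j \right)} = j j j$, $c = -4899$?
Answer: $323226$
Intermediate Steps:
$V{\left(j \right)} = j^{3}$ ($V{\left(j \right)} = j^{2} j = j^{3}$)
$S{\left(z \right)} = z^{3} \left(4 + z\right)$
$c + S{\left(D \right)} = -4899 + \left(-25\right)^{3} \left(4 - 25\right) = -4899 - -328125 = -4899 + 328125 = 323226$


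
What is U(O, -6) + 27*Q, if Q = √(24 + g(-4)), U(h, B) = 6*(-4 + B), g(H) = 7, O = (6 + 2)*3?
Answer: -60 + 27*√31 ≈ 90.330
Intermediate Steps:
O = 24 (O = 8*3 = 24)
U(h, B) = -24 + 6*B
Q = √31 (Q = √(24 + 7) = √31 ≈ 5.5678)
U(O, -6) + 27*Q = (-24 + 6*(-6)) + 27*√31 = (-24 - 36) + 27*√31 = -60 + 27*√31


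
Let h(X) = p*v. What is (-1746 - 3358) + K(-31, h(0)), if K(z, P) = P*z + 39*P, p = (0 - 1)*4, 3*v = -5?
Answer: -15152/3 ≈ -5050.7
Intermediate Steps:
v = -5/3 (v = (⅓)*(-5) = -5/3 ≈ -1.6667)
p = -4 (p = -1*4 = -4)
h(X) = 20/3 (h(X) = -4*(-5/3) = 20/3)
K(z, P) = 39*P + P*z
(-1746 - 3358) + K(-31, h(0)) = (-1746 - 3358) + 20*(39 - 31)/3 = -5104 + (20/3)*8 = -5104 + 160/3 = -15152/3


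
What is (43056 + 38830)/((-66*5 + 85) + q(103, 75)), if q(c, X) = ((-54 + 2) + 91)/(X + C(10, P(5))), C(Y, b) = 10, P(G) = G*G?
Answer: -3480155/10393 ≈ -334.86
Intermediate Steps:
P(G) = G**2
q(c, X) = 39/(10 + X) (q(c, X) = ((-54 + 2) + 91)/(X + 10) = (-52 + 91)/(10 + X) = 39/(10 + X))
(43056 + 38830)/((-66*5 + 85) + q(103, 75)) = (43056 + 38830)/((-66*5 + 85) + 39/(10 + 75)) = 81886/((-330 + 85) + 39/85) = 81886/(-245 + 39*(1/85)) = 81886/(-245 + 39/85) = 81886/(-20786/85) = 81886*(-85/20786) = -3480155/10393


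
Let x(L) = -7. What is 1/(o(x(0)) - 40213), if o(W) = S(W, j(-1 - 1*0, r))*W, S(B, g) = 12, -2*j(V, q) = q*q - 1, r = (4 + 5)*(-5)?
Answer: -1/40297 ≈ -2.4816e-5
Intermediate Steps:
r = -45 (r = 9*(-5) = -45)
j(V, q) = 1/2 - q**2/2 (j(V, q) = -(q*q - 1)/2 = -(q**2 - 1)/2 = -(-1 + q**2)/2 = 1/2 - q**2/2)
o(W) = 12*W
1/(o(x(0)) - 40213) = 1/(12*(-7) - 40213) = 1/(-84 - 40213) = 1/(-40297) = -1/40297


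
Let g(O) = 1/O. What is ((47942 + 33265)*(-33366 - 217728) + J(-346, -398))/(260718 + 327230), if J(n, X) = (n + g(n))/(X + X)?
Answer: -5615894861460811/161930286368 ≈ -34681.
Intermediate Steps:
J(n, X) = (n + 1/n)/(2*X) (J(n, X) = (n + 1/n)/(X + X) = (n + 1/n)/((2*X)) = (n + 1/n)*(1/(2*X)) = (n + 1/n)/(2*X))
((47942 + 33265)*(-33366 - 217728) + J(-346, -398))/(260718 + 327230) = ((47942 + 33265)*(-33366 - 217728) + (½)*(1 + (-346)²)/(-398*(-346)))/(260718 + 327230) = (81207*(-251094) + (½)*(-1/398)*(-1/346)*(1 + 119716))/587948 = (-20390590458 + (½)*(-1/398)*(-1/346)*119717)*(1/587948) = (-20390590458 + 119717/275416)*(1/587948) = -5615894861460811/275416*1/587948 = -5615894861460811/161930286368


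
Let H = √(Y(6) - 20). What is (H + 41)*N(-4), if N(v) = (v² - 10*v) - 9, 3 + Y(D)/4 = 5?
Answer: 1927 + 94*I*√3 ≈ 1927.0 + 162.81*I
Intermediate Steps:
Y(D) = 8 (Y(D) = -12 + 4*5 = -12 + 20 = 8)
N(v) = -9 + v² - 10*v
H = 2*I*√3 (H = √(8 - 20) = √(-12) = 2*I*√3 ≈ 3.4641*I)
(H + 41)*N(-4) = (2*I*√3 + 41)*(-9 + (-4)² - 10*(-4)) = (41 + 2*I*√3)*(-9 + 16 + 40) = (41 + 2*I*√3)*47 = 1927 + 94*I*√3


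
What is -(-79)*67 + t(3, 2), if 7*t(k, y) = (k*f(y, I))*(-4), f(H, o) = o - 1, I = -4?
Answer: 37111/7 ≈ 5301.6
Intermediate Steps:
f(H, o) = -1 + o
t(k, y) = 20*k/7 (t(k, y) = ((k*(-1 - 4))*(-4))/7 = ((k*(-5))*(-4))/7 = (-5*k*(-4))/7 = (20*k)/7 = 20*k/7)
-(-79)*67 + t(3, 2) = -(-79)*67 + (20/7)*3 = -79*(-67) + 60/7 = 5293 + 60/7 = 37111/7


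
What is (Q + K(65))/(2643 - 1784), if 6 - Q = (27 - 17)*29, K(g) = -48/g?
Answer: -18508/55835 ≈ -0.33148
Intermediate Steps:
Q = -284 (Q = 6 - (27 - 17)*29 = 6 - 10*29 = 6 - 1*290 = 6 - 290 = -284)
(Q + K(65))/(2643 - 1784) = (-284 - 48/65)/(2643 - 1784) = (-284 - 48*1/65)/859 = (-284 - 48/65)*(1/859) = -18508/65*1/859 = -18508/55835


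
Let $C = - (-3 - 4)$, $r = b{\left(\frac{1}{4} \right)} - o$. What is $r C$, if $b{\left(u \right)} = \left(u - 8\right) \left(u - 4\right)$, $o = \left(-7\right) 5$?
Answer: $\frac{7175}{16} \approx 448.44$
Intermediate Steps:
$o = -35$
$b{\left(u \right)} = \left(-8 + u\right) \left(-4 + u\right)$
$r = \frac{1025}{16}$ ($r = \left(32 + \left(\frac{1}{4}\right)^{2} - \frac{12}{4}\right) - -35 = \left(32 + \left(\frac{1}{4}\right)^{2} - 3\right) + 35 = \left(32 + \frac{1}{16} - 3\right) + 35 = \frac{465}{16} + 35 = \frac{1025}{16} \approx 64.063$)
$C = 7$ ($C = - (-3 - 4) = \left(-1\right) \left(-7\right) = 7$)
$r C = \frac{1025}{16} \cdot 7 = \frac{7175}{16}$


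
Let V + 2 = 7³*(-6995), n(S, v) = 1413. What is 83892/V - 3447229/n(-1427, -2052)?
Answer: -8271010265119/3390192531 ≈ -2439.7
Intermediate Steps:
V = -2399287 (V = -2 + 7³*(-6995) = -2 + 343*(-6995) = -2 - 2399285 = -2399287)
83892/V - 3447229/n(-1427, -2052) = 83892/(-2399287) - 3447229/1413 = 83892*(-1/2399287) - 3447229*1/1413 = -83892/2399287 - 3447229/1413 = -8271010265119/3390192531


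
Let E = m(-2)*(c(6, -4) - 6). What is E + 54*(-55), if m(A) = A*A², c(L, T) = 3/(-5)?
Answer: -14586/5 ≈ -2917.2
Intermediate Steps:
c(L, T) = -⅗ (c(L, T) = 3*(-⅕) = -⅗)
m(A) = A³
E = 264/5 (E = (-2)³*(-⅗ - 6) = -8*(-33/5) = 264/5 ≈ 52.800)
E + 54*(-55) = 264/5 + 54*(-55) = 264/5 - 2970 = -14586/5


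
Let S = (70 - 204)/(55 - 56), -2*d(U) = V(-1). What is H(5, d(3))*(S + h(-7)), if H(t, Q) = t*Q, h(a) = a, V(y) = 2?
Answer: -635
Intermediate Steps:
d(U) = -1 (d(U) = -½*2 = -1)
S = 134 (S = -134/(-1) = -134*(-1) = 134)
H(t, Q) = Q*t
H(5, d(3))*(S + h(-7)) = (-1*5)*(134 - 7) = -5*127 = -635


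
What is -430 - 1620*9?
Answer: -15010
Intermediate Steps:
-430 - 1620*9 = -430 - 324*45 = -430 - 14580 = -15010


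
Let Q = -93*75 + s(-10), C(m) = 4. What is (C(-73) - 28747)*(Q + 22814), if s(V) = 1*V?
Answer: -454972947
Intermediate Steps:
s(V) = V
Q = -6985 (Q = -93*75 - 10 = -6975 - 10 = -6985)
(C(-73) - 28747)*(Q + 22814) = (4 - 28747)*(-6985 + 22814) = -28743*15829 = -454972947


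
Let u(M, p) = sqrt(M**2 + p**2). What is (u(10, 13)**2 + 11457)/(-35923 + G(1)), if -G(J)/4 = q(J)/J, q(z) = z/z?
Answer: -11726/35927 ≈ -0.32638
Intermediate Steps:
q(z) = 1
G(J) = -4/J
(u(10, 13)**2 + 11457)/(-35923 + G(1)) = ((sqrt(10**2 + 13**2))**2 + 11457)/(-35923 - 4/1) = ((sqrt(100 + 169))**2 + 11457)/(-35923 - 4*1) = ((sqrt(269))**2 + 11457)/(-35923 - 4) = (269 + 11457)/(-35927) = 11726*(-1/35927) = -11726/35927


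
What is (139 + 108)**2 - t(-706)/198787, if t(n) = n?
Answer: 12127796789/198787 ≈ 61009.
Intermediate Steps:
(139 + 108)**2 - t(-706)/198787 = (139 + 108)**2 - (-706)/198787 = 247**2 - (-706)/198787 = 61009 - 1*(-706/198787) = 61009 + 706/198787 = 12127796789/198787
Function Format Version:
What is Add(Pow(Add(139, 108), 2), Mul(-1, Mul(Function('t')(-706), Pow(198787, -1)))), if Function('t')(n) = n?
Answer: Rational(12127796789, 198787) ≈ 61009.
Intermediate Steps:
Add(Pow(Add(139, 108), 2), Mul(-1, Mul(Function('t')(-706), Pow(198787, -1)))) = Add(Pow(Add(139, 108), 2), Mul(-1, Mul(-706, Pow(198787, -1)))) = Add(Pow(247, 2), Mul(-1, Mul(-706, Rational(1, 198787)))) = Add(61009, Mul(-1, Rational(-706, 198787))) = Add(61009, Rational(706, 198787)) = Rational(12127796789, 198787)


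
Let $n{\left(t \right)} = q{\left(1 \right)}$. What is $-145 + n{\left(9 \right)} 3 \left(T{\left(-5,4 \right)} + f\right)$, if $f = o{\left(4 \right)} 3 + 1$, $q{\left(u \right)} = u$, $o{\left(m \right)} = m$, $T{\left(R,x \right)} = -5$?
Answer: $-121$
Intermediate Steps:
$n{\left(t \right)} = 1$
$f = 13$ ($f = 4 \cdot 3 + 1 = 12 + 1 = 13$)
$-145 + n{\left(9 \right)} 3 \left(T{\left(-5,4 \right)} + f\right) = -145 + 1 \cdot 3 \left(-5 + 13\right) = -145 + 1 \cdot 3 \cdot 8 = -145 + 1 \cdot 24 = -145 + 24 = -121$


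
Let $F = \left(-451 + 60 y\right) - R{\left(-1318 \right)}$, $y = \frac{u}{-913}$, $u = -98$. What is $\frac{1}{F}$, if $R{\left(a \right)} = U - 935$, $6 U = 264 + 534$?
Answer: $\frac{913}{326343} \approx 0.0027977$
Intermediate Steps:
$U = 133$ ($U = \frac{264 + 534}{6} = \frac{1}{6} \cdot 798 = 133$)
$y = \frac{98}{913}$ ($y = - \frac{98}{-913} = \left(-98\right) \left(- \frac{1}{913}\right) = \frac{98}{913} \approx 0.10734$)
$R{\left(a \right)} = -802$ ($R{\left(a \right)} = 133 - 935 = -802$)
$F = \frac{326343}{913}$ ($F = \left(-451 + 60 \cdot \frac{98}{913}\right) - -802 = \left(-451 + \frac{5880}{913}\right) + 802 = - \frac{405883}{913} + 802 = \frac{326343}{913} \approx 357.44$)
$\frac{1}{F} = \frac{1}{\frac{326343}{913}} = \frac{913}{326343}$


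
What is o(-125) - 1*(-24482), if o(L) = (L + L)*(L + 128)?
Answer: 23732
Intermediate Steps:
o(L) = 2*L*(128 + L) (o(L) = (2*L)*(128 + L) = 2*L*(128 + L))
o(-125) - 1*(-24482) = 2*(-125)*(128 - 125) - 1*(-24482) = 2*(-125)*3 + 24482 = -750 + 24482 = 23732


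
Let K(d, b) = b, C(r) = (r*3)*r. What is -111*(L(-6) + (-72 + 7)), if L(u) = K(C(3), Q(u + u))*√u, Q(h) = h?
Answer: 7215 + 1332*I*√6 ≈ 7215.0 + 3262.7*I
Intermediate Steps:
C(r) = 3*r² (C(r) = (3*r)*r = 3*r²)
L(u) = 2*u^(3/2) (L(u) = (u + u)*√u = (2*u)*√u = 2*u^(3/2))
-111*(L(-6) + (-72 + 7)) = -111*(2*(-6)^(3/2) + (-72 + 7)) = -111*(2*(-6*I*√6) - 65) = -111*(-12*I*√6 - 65) = -111*(-65 - 12*I*√6) = 7215 + 1332*I*√6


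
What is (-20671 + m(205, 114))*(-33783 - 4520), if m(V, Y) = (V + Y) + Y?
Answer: 775176114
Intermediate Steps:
m(V, Y) = V + 2*Y
(-20671 + m(205, 114))*(-33783 - 4520) = (-20671 + (205 + 2*114))*(-33783 - 4520) = (-20671 + (205 + 228))*(-38303) = (-20671 + 433)*(-38303) = -20238*(-38303) = 775176114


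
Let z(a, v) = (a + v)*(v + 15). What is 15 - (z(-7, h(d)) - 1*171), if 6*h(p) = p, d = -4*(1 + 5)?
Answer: 307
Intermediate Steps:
d = -24 (d = -4*6 = -24)
h(p) = p/6
z(a, v) = (15 + v)*(a + v) (z(a, v) = (a + v)*(15 + v) = (15 + v)*(a + v))
15 - (z(-7, h(d)) - 1*171) = 15 - ((((⅙)*(-24))² + 15*(-7) + 15*((⅙)*(-24)) - 7*(-24)/6) - 1*171) = 15 - (((-4)² - 105 + 15*(-4) - 7*(-4)) - 171) = 15 - ((16 - 105 - 60 + 28) - 171) = 15 - (-121 - 171) = 15 - 1*(-292) = 15 + 292 = 307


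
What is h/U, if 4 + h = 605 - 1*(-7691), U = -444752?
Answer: -2073/111188 ≈ -0.018644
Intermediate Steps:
h = 8292 (h = -4 + (605 - 1*(-7691)) = -4 + (605 + 7691) = -4 + 8296 = 8292)
h/U = 8292/(-444752) = 8292*(-1/444752) = -2073/111188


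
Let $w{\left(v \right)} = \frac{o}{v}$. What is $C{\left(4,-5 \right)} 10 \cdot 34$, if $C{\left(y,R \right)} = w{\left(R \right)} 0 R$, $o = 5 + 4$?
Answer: $0$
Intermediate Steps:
$o = 9$
$w{\left(v \right)} = \frac{9}{v}$
$C{\left(y,R \right)} = 0$ ($C{\left(y,R \right)} = \frac{9}{R} 0 R = 0 R = 0$)
$C{\left(4,-5 \right)} 10 \cdot 34 = 0 \cdot 10 \cdot 34 = 0 \cdot 34 = 0$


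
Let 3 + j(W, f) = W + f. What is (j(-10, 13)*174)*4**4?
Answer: 0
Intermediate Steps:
j(W, f) = -3 + W + f (j(W, f) = -3 + (W + f) = -3 + W + f)
(j(-10, 13)*174)*4**4 = ((-3 - 10 + 13)*174)*4**4 = (0*174)*256 = 0*256 = 0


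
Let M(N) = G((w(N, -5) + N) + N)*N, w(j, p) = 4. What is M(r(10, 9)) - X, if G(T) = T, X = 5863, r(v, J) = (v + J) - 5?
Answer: -5415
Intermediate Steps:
r(v, J) = -5 + J + v (r(v, J) = (J + v) - 5 = -5 + J + v)
M(N) = N*(4 + 2*N) (M(N) = ((4 + N) + N)*N = (4 + 2*N)*N = N*(4 + 2*N))
M(r(10, 9)) - X = 2*(-5 + 9 + 10)*(2 + (-5 + 9 + 10)) - 1*5863 = 2*14*(2 + 14) - 5863 = 2*14*16 - 5863 = 448 - 5863 = -5415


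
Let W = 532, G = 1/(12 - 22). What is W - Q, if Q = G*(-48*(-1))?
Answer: 2684/5 ≈ 536.80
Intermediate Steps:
G = -⅒ (G = 1/(-10) = -⅒ ≈ -0.10000)
Q = -24/5 (Q = -(-24)*(-1)/5 = -⅒*48 = -24/5 ≈ -4.8000)
W - Q = 532 - 1*(-24/5) = 532 + 24/5 = 2684/5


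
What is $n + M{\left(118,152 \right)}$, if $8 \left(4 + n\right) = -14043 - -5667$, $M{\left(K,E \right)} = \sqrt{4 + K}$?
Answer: $-1051 + \sqrt{122} \approx -1040.0$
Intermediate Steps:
$n = -1051$ ($n = -4 + \frac{-14043 - -5667}{8} = -4 + \frac{-14043 + 5667}{8} = -4 + \frac{1}{8} \left(-8376\right) = -4 - 1047 = -1051$)
$n + M{\left(118,152 \right)} = -1051 + \sqrt{4 + 118} = -1051 + \sqrt{122}$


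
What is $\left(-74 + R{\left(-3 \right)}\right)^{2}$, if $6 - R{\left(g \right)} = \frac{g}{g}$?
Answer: $4761$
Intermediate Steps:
$R{\left(g \right)} = 5$ ($R{\left(g \right)} = 6 - \frac{g}{g} = 6 - 1 = 5$)
$\left(-74 + R{\left(-3 \right)}\right)^{2} = \left(-74 + 5\right)^{2} = \left(-69\right)^{2} = 4761$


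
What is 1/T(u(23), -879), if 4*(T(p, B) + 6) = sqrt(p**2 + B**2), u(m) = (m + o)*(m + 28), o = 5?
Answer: 32/937083 + 20*sqrt(12497)/937083 ≈ 0.0024201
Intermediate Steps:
u(m) = (5 + m)*(28 + m) (u(m) = (m + 5)*(m + 28) = (5 + m)*(28 + m))
T(p, B) = -6 + sqrt(B**2 + p**2)/4 (T(p, B) = -6 + sqrt(p**2 + B**2)/4 = -6 + sqrt(B**2 + p**2)/4)
1/T(u(23), -879) = 1/(-6 + sqrt((-879)**2 + (140 + 23**2 + 33*23)**2)/4) = 1/(-6 + sqrt(772641 + (140 + 529 + 759)**2)/4) = 1/(-6 + sqrt(772641 + 1428**2)/4) = 1/(-6 + sqrt(772641 + 2039184)/4) = 1/(-6 + sqrt(2811825)/4) = 1/(-6 + (15*sqrt(12497))/4) = 1/(-6 + 15*sqrt(12497)/4)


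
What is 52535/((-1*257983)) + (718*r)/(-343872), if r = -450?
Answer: 1813583105/2464253616 ≈ 0.73596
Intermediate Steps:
52535/((-1*257983)) + (718*r)/(-343872) = 52535/((-1*257983)) + (718*(-450))/(-343872) = 52535/(-257983) - 323100*(-1/343872) = 52535*(-1/257983) + 8975/9552 = -52535/257983 + 8975/9552 = 1813583105/2464253616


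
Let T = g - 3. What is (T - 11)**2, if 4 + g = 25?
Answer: 49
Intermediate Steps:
g = 21 (g = -4 + 25 = 21)
T = 18 (T = 21 - 3 = 18)
(T - 11)**2 = (18 - 11)**2 = 7**2 = 49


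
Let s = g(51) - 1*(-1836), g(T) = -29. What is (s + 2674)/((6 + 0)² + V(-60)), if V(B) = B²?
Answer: 4481/3636 ≈ 1.2324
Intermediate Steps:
s = 1807 (s = -29 - 1*(-1836) = -29 + 1836 = 1807)
(s + 2674)/((6 + 0)² + V(-60)) = (1807 + 2674)/((6 + 0)² + (-60)²) = 4481/(6² + 3600) = 4481/(36 + 3600) = 4481/3636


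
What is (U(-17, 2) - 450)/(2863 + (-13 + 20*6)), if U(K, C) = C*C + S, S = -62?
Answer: -254/1485 ≈ -0.17104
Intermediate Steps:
U(K, C) = -62 + C² (U(K, C) = C*C - 62 = C² - 62 = -62 + C²)
(U(-17, 2) - 450)/(2863 + (-13 + 20*6)) = ((-62 + 2²) - 450)/(2863 + (-13 + 20*6)) = ((-62 + 4) - 450)/(2863 + (-13 + 120)) = (-58 - 450)/(2863 + 107) = -508/2970 = -508*1/2970 = -254/1485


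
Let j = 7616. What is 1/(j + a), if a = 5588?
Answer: 1/13204 ≈ 7.5735e-5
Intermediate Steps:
1/(j + a) = 1/(7616 + 5588) = 1/13204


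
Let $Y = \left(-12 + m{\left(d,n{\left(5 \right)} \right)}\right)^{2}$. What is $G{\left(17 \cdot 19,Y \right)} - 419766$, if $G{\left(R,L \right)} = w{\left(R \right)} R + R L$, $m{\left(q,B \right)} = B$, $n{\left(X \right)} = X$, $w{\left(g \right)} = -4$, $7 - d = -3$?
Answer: $-405231$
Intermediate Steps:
$d = 10$ ($d = 7 - -3 = 7 + 3 = 10$)
$Y = 49$ ($Y = \left(-12 + 5\right)^{2} = \left(-7\right)^{2} = 49$)
$G{\left(R,L \right)} = - 4 R + L R$ ($G{\left(R,L \right)} = - 4 R + R L = - 4 R + L R$)
$G{\left(17 \cdot 19,Y \right)} - 419766 = 17 \cdot 19 \left(-4 + 49\right) - 419766 = 323 \cdot 45 - 419766 = 14535 - 419766 = -405231$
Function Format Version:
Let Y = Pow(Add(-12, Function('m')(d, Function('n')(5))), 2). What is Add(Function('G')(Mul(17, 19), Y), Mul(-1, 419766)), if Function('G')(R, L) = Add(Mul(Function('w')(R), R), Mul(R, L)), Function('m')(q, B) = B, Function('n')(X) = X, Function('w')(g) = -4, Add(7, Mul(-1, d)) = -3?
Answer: -405231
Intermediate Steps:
d = 10 (d = Add(7, Mul(-1, -3)) = Add(7, 3) = 10)
Y = 49 (Y = Pow(Add(-12, 5), 2) = Pow(-7, 2) = 49)
Function('G')(R, L) = Add(Mul(-4, R), Mul(L, R)) (Function('G')(R, L) = Add(Mul(-4, R), Mul(R, L)) = Add(Mul(-4, R), Mul(L, R)))
Add(Function('G')(Mul(17, 19), Y), Mul(-1, 419766)) = Add(Mul(Mul(17, 19), Add(-4, 49)), Mul(-1, 419766)) = Add(Mul(323, 45), -419766) = Add(14535, -419766) = -405231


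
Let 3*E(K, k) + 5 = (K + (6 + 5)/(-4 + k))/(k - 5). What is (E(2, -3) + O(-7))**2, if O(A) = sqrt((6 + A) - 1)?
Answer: 23641/28224 - 283*I*sqrt(2)/84 ≈ 0.83762 - 4.7645*I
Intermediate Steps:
E(K, k) = -5/3 + (K + 11/(-4 + k))/(3*(-5 + k)) (E(K, k) = -5/3 + ((K + (6 + 5)/(-4 + k))/(k - 5))/3 = -5/3 + ((K + 11/(-4 + k))/(-5 + k))/3 = -5/3 + (K + 11/(-4 + k))/(3*(-5 + k)))
O(A) = sqrt(5 + A)
(E(2, -3) + O(-7))**2 = ((-89 - 5*(-3)**2 - 4*2 + 45*(-3) + 2*(-3))/(3*(20 + (-3)**2 - 9*(-3))) + sqrt(5 - 7))**2 = ((-89 - 5*9 - 8 - 135 - 6)/(3*(20 + 9 + 27)) + sqrt(-2))**2 = ((1/3)*(-89 - 45 - 8 - 135 - 6)/56 + I*sqrt(2))**2 = ((1/3)*(1/56)*(-283) + I*sqrt(2))**2 = (-283/168 + I*sqrt(2))**2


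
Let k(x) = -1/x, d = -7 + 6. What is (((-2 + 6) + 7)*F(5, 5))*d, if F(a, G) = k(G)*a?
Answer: 11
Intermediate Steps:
d = -1
F(a, G) = -a/G (F(a, G) = (-1/G)*a = -a/G)
(((-2 + 6) + 7)*F(5, 5))*d = (((-2 + 6) + 7)*(-1*5/5))*(-1) = ((4 + 7)*(-1*5*⅕))*(-1) = (11*(-1))*(-1) = -11*(-1) = 11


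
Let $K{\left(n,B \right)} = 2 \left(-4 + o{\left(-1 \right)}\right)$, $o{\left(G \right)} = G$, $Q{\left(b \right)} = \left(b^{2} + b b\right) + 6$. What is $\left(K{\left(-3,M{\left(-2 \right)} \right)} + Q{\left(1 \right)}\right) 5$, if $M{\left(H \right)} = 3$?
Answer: $-10$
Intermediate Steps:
$Q{\left(b \right)} = 6 + 2 b^{2}$ ($Q{\left(b \right)} = \left(b^{2} + b^{2}\right) + 6 = 2 b^{2} + 6 = 6 + 2 b^{2}$)
$K{\left(n,B \right)} = -10$ ($K{\left(n,B \right)} = 2 \left(-4 - 1\right) = 2 \left(-5\right) = -10$)
$\left(K{\left(-3,M{\left(-2 \right)} \right)} + Q{\left(1 \right)}\right) 5 = \left(-10 + \left(6 + 2 \cdot 1^{2}\right)\right) 5 = \left(-10 + \left(6 + 2 \cdot 1\right)\right) 5 = \left(-10 + \left(6 + 2\right)\right) 5 = \left(-10 + 8\right) 5 = \left(-2\right) 5 = -10$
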